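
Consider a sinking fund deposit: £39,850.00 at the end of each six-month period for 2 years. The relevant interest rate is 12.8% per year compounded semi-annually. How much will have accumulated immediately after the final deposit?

£175,365.75

This is an ordinary annuity: 4 deposits of £39,850.00 at the end of each six-month period.
Periodic rate r = 0.128/2 per half-year; n is counted in half-years.
FV = PMT × [((1+r)^n − 1)/r] = 39,850 × [(1+r)^4 − 1] / r = £175,365.75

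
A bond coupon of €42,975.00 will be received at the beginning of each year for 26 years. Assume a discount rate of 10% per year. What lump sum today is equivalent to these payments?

This is an annuity due: 26 payments of €42,975.00 at the beginning of each year.
Periodic rate r = 0.1 per year.
PV = PMT × [(1 − (1+r)^−n)/r] × (1+r) = 42,975 × [1 − (1+r)^−26] / r × (1+r) = €433,060.79

€433,060.79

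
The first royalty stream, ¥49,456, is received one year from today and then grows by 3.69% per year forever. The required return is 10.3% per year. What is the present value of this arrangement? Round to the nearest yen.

¥748,200

Periodic rate r = 0.103 per year.
Growing perpetuity (Gordon): PV = PMT₁ / (r − g) = 49,456 / (r − 0.0369) = ¥748,200.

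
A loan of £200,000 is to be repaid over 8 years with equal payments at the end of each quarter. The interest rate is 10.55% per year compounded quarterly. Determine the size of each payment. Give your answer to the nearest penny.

Level ordinary annuity; solve PV = PMT × [(1 − (1+r)^−n)/r] for PMT.
Periodic rate r = 0.1055/4 per quarter; n is counted in quarters.
With n = 32: PMT = 200,000 / ([(1 − (1+r)^−n)/r]) = £9,331.60

£9,331.60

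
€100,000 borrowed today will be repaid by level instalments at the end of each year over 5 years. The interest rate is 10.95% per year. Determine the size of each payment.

Level ordinary annuity; solve PV = PMT × [(1 − (1+r)^−n)/r] for PMT.
Periodic rate r = 0.1095 per year.
With n = 5: PMT = 100,000 / ([(1 − (1+r)^−n)/r]) = €27,023.01

€27,023.01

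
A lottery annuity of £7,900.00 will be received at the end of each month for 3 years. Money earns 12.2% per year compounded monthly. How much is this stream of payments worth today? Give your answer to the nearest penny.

£237,166.62

This is an ordinary annuity: 36 payments of £7,900.00 at the end of each month.
Periodic rate r = 0.122/12 per month; n is counted in months.
PV = PMT × [(1 − (1+r)^−n)/r] = 7,900 × [1 − (1+r)^−36] / r = £237,166.62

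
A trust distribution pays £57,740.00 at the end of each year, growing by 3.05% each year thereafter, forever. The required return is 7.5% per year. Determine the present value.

£1,297,528.09

Periodic rate r = 0.075 per year.
Growing perpetuity (Gordon): PV = PMT₁ / (r − g) = 57,740 / (r − 0.0305) = £1,297,528.09.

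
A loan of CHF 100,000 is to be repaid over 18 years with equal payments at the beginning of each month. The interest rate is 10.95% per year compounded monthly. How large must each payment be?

Level annuity due; solve PV = PMT × [(1 − (1+r)^−n)/r] × (1+r) for PMT.
Periodic rate r = 0.1095/12 per month; n is counted in months.
With n = 216: PMT = 100,000 / ([(1 − (1+r)^−n)/r] × (1+r)) = CHF 1,052.15

CHF 1,052.15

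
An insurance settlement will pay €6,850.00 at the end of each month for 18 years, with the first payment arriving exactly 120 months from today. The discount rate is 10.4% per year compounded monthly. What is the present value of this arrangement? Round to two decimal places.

Ordinary annuity of 216 payments, first payment at period 120.
Periodic rate r = 0.104/12 per month; n is counted in months.
The ordinary-annuity PV formula values the stream one period before the first payment (period 119); discount that back 119 periods:
PV₀ = 6,850 × [1 − (1+r)^−216] / r × (1+r)^−119 = €239,161.38

€239,161.38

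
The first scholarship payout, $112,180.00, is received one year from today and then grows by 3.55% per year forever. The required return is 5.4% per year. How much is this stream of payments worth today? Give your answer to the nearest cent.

$6,063,783.78

Periodic rate r = 0.054 per year.
Growing perpetuity (Gordon): PV = PMT₁ / (r − g) = 112,180 / (r − 0.0355) = $6,063,783.78.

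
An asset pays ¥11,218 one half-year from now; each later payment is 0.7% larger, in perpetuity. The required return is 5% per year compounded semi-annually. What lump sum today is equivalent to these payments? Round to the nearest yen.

¥623,222

Periodic rate r = 0.05/2 per half-year.
Growing perpetuity (Gordon): PV = PMT₁ / (r − g) = 11,218 / (r − 0.007) = ¥623,222.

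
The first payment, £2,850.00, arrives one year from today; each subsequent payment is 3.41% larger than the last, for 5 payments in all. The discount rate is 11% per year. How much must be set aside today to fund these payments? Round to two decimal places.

Periodic rate r = 0.11 per year.
Growing ordinary annuity: PV = PMT₁ × [1 − ((1+g)/(1+r))^n] / (r − g) = 2,850 × [1 − ((1+0.0341)/(1+r))^5] / (r − 0.0341) = £11,198.18.

£11,198.18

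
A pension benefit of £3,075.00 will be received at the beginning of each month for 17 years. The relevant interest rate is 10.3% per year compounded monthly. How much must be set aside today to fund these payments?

£298,130.45

This is an annuity due: 204 payments of £3,075.00 at the beginning of each month.
Periodic rate r = 0.103/12 per month; n is counted in months.
PV = PMT × [(1 − (1+r)^−n)/r] × (1+r) = 3,075 × [1 − (1+r)^−204] / r × (1+r) = £298,130.45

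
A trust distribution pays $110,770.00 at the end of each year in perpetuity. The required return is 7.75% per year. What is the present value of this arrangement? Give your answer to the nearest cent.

Periodic rate r = 0.0775 per year.
Level perpetuity: PV = PMT / r = 110,770 / (0.0775) = $1,429,290.32.

$1,429,290.32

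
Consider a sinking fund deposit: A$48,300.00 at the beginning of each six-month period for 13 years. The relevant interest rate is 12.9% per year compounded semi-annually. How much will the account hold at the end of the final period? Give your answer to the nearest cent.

This is an annuity due: 26 deposits of A$48,300.00 at the beginning of each six-month period.
Periodic rate r = 0.129/2 per half-year; n is counted in half-years.
FV = PMT × [((1+r)^n − 1)/r] × (1+r) = 48,300 × [(1+r)^26 − 1] / r × (1+r) = A$3,251,607.49

A$3,251,607.49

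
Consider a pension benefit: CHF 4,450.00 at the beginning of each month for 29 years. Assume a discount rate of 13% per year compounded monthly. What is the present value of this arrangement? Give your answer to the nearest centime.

This is an annuity due: 348 payments of CHF 4,450.00 at the beginning of each month.
Periodic rate r = 0.13/12 per month; n is counted in months.
PV = PMT × [(1 − (1+r)^−n)/r] × (1+r) = 4,450 × [1 − (1+r)^−348] / r × (1+r) = CHF 405,451.53

CHF 405,451.53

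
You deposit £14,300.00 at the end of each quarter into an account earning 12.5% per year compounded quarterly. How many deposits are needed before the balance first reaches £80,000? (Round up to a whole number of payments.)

6 payments

Periodic rate r = 0.125/4 per quarter; n is counted in quarters.
Ordinary annuity FV: 80,000 = 14,300 × [((1+r)^n − 1)/r].
(1+r)^n = 1 + 80,000 × r / 14,300, so n = ln(1 + 80,000·r/14,300) / ln(1+r) = 5.24.
Round up to a whole number of payments: n = 6.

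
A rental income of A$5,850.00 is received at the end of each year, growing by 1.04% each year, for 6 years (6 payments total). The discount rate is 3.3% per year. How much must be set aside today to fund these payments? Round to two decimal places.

Periodic rate r = 0.033 per year.
Growing ordinary annuity: PV = PMT₁ × [1 − ((1+g)/(1+r))^n] / (r − g) = 5,850 × [1 − ((1+0.0104)/(1+r))^6] / (r − 0.0104) = A$32,173.57.

A$32,173.57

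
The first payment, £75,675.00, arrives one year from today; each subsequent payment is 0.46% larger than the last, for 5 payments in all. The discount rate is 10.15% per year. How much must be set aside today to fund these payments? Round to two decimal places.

£288,158.26

Periodic rate r = 0.1015 per year.
Growing ordinary annuity: PV = PMT₁ × [1 − ((1+g)/(1+r))^n] / (r − g) = 75,675 × [1 − ((1+0.0046)/(1+r))^5] / (r − 0.0046) = £288,158.26.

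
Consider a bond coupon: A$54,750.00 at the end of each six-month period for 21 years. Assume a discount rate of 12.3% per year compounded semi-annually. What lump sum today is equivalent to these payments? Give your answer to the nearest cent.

This is an ordinary annuity: 42 payments of A$54,750.00 at the end of each six-month period.
Periodic rate r = 0.123/2 per half-year; n is counted in half-years.
PV = PMT × [(1 − (1+r)^−n)/r] = 54,750 × [1 − (1+r)^−42] / r = A$817,655.19

A$817,655.19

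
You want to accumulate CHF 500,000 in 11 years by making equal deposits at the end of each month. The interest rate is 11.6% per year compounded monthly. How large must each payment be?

CHF 1,887.73

Level ordinary annuity; solve FV = PMT × [((1+r)^n − 1)/r] for PMT.
Periodic rate r = 0.116/12 per month; n is counted in months.
With n = 132: PMT = 500,000 / ([((1+r)^n − 1)/r]) = CHF 1,887.73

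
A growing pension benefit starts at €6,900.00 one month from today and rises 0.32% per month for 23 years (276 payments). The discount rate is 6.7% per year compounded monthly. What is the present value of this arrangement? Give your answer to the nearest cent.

Periodic rate r = 0.067/12 per month; n is counted in months.
Growing ordinary annuity: PV = PMT₁ × [1 − ((1+g)/(1+r))^n] / (r − g) = 6,900 × [1 − ((1+0.0032)/(1+r))^276] / (r − 0.0032) = €1,391,151.49.

€1,391,151.49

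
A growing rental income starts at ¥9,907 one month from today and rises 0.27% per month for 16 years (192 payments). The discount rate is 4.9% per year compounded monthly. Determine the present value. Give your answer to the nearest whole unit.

Periodic rate r = 0.049/12 per month; n is counted in months.
Growing ordinary annuity: PV = PMT₁ × [1 − ((1+g)/(1+r))^n] / (r − g) = 9,907 × [1 − ((1+0.0027)/(1+r))^192] / (r − 0.0027) = ¥1,665,562.

¥1,665,562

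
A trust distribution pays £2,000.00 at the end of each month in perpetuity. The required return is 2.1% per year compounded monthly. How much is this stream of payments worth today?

Periodic rate r = 0.021/12 per month.
Level perpetuity: PV = PMT / r = 2,000 / (0.021/12) = £1,142,857.14.

£1,142,857.14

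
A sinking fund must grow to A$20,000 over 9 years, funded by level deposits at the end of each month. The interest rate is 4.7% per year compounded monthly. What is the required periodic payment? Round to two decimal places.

A$149.13

Level ordinary annuity; solve FV = PMT × [((1+r)^n − 1)/r] for PMT.
Periodic rate r = 0.047/12 per month; n is counted in months.
With n = 108: PMT = 20,000 / ([((1+r)^n − 1)/r]) = A$149.13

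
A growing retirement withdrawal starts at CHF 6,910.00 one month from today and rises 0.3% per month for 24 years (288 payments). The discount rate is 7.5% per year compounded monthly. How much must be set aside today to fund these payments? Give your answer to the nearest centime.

Periodic rate r = 0.075/12 per month; n is counted in months.
Growing ordinary annuity: PV = PMT₁ × [1 − ((1+g)/(1+r))^n] / (r − g) = 6,910 × [1 − ((1+0.003)/(1+r))^288] / (r − 0.003) = CHF 1,288,689.93.

CHF 1,288,689.93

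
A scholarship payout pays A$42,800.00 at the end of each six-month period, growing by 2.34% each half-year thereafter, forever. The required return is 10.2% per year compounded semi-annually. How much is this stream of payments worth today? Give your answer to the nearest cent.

Periodic rate r = 0.102/2 per half-year.
Growing perpetuity (Gordon): PV = PMT₁ / (r − g) = 42,800 / (r − 0.0234) = A$1,550,724.64.

A$1,550,724.64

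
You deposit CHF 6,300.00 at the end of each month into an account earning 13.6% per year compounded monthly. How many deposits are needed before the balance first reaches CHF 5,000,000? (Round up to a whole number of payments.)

Periodic rate r = 0.136/12 per month; n is counted in months.
Ordinary annuity FV: 5,000,000 = 6,300 × [((1+r)^n − 1)/r].
(1+r)^n = 1 + 5,000,000 × r / 6,300, so n = ln(1 + 5,000,000·r/6,300) / ln(1+r) = 204.27.
Round up to a whole number of payments: n = 205.

205 payments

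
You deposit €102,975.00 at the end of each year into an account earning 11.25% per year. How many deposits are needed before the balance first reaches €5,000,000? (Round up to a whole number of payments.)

18 payments

Periodic rate r = 0.1125 per year.
Ordinary annuity FV: 5,000,000 = 102,975 × [((1+r)^n − 1)/r].
(1+r)^n = 1 + 5,000,000 × r / 102,975, so n = ln(1 + 5,000,000·r/102,975) / ln(1+r) = 17.50.
Round up to a whole number of payments: n = 18.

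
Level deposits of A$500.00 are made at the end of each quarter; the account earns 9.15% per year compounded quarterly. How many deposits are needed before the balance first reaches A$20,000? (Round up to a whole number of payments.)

29 payments

Periodic rate r = 0.0915/4 per quarter; n is counted in quarters.
Ordinary annuity FV: 20,000 = 500 × [((1+r)^n − 1)/r].
(1+r)^n = 1 + 20,000 × r / 500, so n = ln(1 + 20,000·r/500) / ln(1+r) = 28.73.
Round up to a whole number of payments: n = 29.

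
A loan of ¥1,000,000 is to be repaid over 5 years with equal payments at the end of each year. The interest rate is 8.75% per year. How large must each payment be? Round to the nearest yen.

Level ordinary annuity; solve PV = PMT × [(1 − (1+r)^−n)/r] for PMT.
Periodic rate r = 0.0875 per year.
With n = 5: PMT = 1,000,000 / ([(1 − (1+r)^−n)/r]) = ¥255,427

¥255,427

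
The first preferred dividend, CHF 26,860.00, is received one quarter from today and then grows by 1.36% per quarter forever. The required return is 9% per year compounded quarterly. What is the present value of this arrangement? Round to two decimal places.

Periodic rate r = 0.09/4 per quarter.
Growing perpetuity (Gordon): PV = PMT₁ / (r − g) = 26,860 / (r − 0.0136) = CHF 3,017,977.53.

CHF 3,017,977.53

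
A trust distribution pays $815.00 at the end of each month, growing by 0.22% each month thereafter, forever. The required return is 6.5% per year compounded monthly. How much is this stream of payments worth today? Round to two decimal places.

Periodic rate r = 0.065/12 per month.
Growing perpetuity (Gordon): PV = PMT₁ / (r − g) = 815 / (r − 0.0022) = $253,367.88.

$253,367.88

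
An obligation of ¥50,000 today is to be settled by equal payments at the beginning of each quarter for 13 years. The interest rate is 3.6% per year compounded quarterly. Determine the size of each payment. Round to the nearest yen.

¥1,197

Level annuity due; solve PV = PMT × [(1 − (1+r)^−n)/r] × (1+r) for PMT.
Periodic rate r = 0.036/4 per quarter; n is counted in quarters.
With n = 52: PMT = 50,000 / ([(1 − (1+r)^−n)/r] × (1+r)) = ¥1,197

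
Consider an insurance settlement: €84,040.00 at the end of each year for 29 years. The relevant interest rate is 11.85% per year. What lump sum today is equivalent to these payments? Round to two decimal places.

This is an ordinary annuity: 29 payments of €84,040.00 at the end of each year.
Periodic rate r = 0.1185 per year.
PV = PMT × [(1 − (1+r)^−n)/r] = 84,040 × [1 − (1+r)^−29] / r = €681,635.47

€681,635.47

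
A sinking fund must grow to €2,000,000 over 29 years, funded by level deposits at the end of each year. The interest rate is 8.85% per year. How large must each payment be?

Level ordinary annuity; solve FV = PMT × [((1+r)^n − 1)/r] for PMT.
Periodic rate r = 0.0885 per year.
With n = 29: PMT = 2,000,000 / ([((1+r)^n − 1)/r]) = €16,548.78

€16,548.78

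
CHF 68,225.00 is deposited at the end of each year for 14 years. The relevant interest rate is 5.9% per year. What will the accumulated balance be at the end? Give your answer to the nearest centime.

CHF 1,423,734.77

This is an ordinary annuity: 14 deposits of CHF 68,225.00 at the end of each year.
Periodic rate r = 0.059 per year.
FV = PMT × [((1+r)^n − 1)/r] = 68,225 × [(1+r)^14 − 1] / r = CHF 1,423,734.77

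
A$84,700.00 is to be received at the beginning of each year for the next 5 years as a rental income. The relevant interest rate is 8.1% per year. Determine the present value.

A$364,613.83

This is an annuity due: 5 payments of A$84,700.00 at the beginning of each year.
Periodic rate r = 0.081 per year.
PV = PMT × [(1 − (1+r)^−n)/r] × (1+r) = 84,700 × [1 − (1+r)^−5] / r × (1+r) = A$364,613.83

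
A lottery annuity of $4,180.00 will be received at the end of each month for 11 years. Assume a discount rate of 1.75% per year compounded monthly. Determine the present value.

This is an ordinary annuity: 132 payments of $4,180.00 at the end of each month.
Periodic rate r = 0.0175/12 per month; n is counted in months.
PV = PMT × [(1 − (1+r)^−n)/r] = 4,180 × [1 − (1+r)^−132] / r = $501,571.34

$501,571.34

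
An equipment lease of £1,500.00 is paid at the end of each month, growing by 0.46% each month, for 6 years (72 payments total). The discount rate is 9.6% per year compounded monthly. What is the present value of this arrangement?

Periodic rate r = 0.096/12 per month; n is counted in months.
Growing ordinary annuity: PV = PMT₁ × [1 − ((1+g)/(1+r))^n] / (r − g) = 1,500 × [1 − ((1+0.0046)/(1+r))^72] / (r − 0.0046) = £95,266.93.

£95,266.93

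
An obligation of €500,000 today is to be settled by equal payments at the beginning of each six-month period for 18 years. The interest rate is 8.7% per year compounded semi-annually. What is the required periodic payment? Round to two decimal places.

€26,582.79

Level annuity due; solve PV = PMT × [(1 − (1+r)^−n)/r] × (1+r) for PMT.
Periodic rate r = 0.087/2 per half-year; n is counted in half-years.
With n = 36: PMT = 500,000 / ([(1 − (1+r)^−n)/r] × (1+r)) = €26,582.79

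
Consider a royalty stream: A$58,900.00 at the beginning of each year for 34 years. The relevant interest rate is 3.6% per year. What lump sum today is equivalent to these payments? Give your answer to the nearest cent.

A$1,185,749.59

This is an annuity due: 34 payments of A$58,900.00 at the beginning of each year.
Periodic rate r = 0.036 per year.
PV = PMT × [(1 − (1+r)^−n)/r] × (1+r) = 58,900 × [1 − (1+r)^−34] / r × (1+r) = A$1,185,749.59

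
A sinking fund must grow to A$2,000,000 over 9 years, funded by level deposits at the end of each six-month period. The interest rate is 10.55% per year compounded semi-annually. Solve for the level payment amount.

Level ordinary annuity; solve FV = PMT × [((1+r)^n − 1)/r] for PMT.
Periodic rate r = 0.1055/2 per half-year; n is counted in half-years.
With n = 18: PMT = 2,000,000 / ([((1+r)^n − 1)/r]) = A$69,287.76

A$69,287.76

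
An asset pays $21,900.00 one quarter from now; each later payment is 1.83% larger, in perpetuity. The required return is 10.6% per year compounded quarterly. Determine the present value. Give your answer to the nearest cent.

$2,670,731.71

Periodic rate r = 0.106/4 per quarter.
Growing perpetuity (Gordon): PV = PMT₁ / (r − g) = 21,900 / (r − 0.0183) = $2,670,731.71.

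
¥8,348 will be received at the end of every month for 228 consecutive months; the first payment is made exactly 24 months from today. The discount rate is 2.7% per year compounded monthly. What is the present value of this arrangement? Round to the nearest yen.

¥1,412,698

Ordinary annuity of 228 payments, first payment at period 24.
Periodic rate r = 0.027/12 per month; n is counted in months.
The ordinary-annuity PV formula values the stream one period before the first payment (period 23); discount that back 23 periods:
PV₀ = 8,348 × [1 − (1+r)^−228] / r × (1+r)^−23 = ¥1,412,698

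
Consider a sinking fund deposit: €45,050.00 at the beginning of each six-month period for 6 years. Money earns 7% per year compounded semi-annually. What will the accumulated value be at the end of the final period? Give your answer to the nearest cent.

This is an annuity due: 12 deposits of €45,050.00 at the beginning of each six-month period.
Periodic rate r = 0.07/2 per half-year; n is counted in half-years.
FV = PMT × [((1+r)^n − 1)/r] × (1+r) = 45,050 × [(1+r)^12 − 1] / r × (1+r) = €680,842.01

€680,842.01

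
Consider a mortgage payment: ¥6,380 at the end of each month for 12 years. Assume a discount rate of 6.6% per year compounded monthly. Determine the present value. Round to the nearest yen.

This is an ordinary annuity: 144 payments of ¥6,380 at the end of each month.
Periodic rate r = 0.066/12 per month; n is counted in months.
PV = PMT × [(1 − (1+r)^−n)/r] = 6,380 × [1 − (1+r)^−144] / r = ¥633,451

¥633,451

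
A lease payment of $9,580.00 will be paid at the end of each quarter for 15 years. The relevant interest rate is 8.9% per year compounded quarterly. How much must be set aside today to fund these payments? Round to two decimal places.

This is an ordinary annuity: 60 payments of $9,580.00 at the end of each quarter.
Periodic rate r = 0.089/4 per quarter; n is counted in quarters.
PV = PMT × [(1 − (1+r)^−n)/r] = 9,580 × [1 − (1+r)^−60] / r = $315,585.49

$315,585.49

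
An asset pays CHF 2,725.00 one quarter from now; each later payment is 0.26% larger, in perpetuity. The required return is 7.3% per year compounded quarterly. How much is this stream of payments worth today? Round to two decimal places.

CHF 174,121.41

Periodic rate r = 0.073/4 per quarter.
Growing perpetuity (Gordon): PV = PMT₁ / (r − g) = 2,725 / (r − 0.0026) = CHF 174,121.41.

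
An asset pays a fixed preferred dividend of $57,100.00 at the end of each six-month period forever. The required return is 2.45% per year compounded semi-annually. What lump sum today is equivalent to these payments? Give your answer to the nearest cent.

$4,661,224.49

Periodic rate r = 0.0245/2 per half-year.
Level perpetuity: PV = PMT / r = 57,100 / (0.0245/2) = $4,661,224.49.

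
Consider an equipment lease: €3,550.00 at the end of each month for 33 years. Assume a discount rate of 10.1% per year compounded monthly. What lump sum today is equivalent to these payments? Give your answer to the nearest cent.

€406,519.09

This is an ordinary annuity: 396 payments of €3,550.00 at the end of each month.
Periodic rate r = 0.101/12 per month; n is counted in months.
PV = PMT × [(1 − (1+r)^−n)/r] = 3,550 × [1 − (1+r)^−396] / r = €406,519.09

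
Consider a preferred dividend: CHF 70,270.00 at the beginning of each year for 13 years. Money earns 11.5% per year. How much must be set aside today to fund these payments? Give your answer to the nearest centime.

This is an annuity due: 13 payments of CHF 70,270.00 at the beginning of each year.
Periodic rate r = 0.115 per year.
PV = PMT × [(1 − (1+r)^−n)/r] × (1+r) = 70,270 × [1 − (1+r)^−13] / r × (1+r) = CHF 515,822.74

CHF 515,822.74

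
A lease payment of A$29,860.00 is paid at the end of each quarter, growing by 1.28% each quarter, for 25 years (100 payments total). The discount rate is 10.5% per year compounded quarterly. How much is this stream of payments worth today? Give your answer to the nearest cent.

A$1,626,575.65

Periodic rate r = 0.105/4 per quarter; n is counted in quarters.
Growing ordinary annuity: PV = PMT₁ × [1 − ((1+g)/(1+r))^n] / (r − g) = 29,860 × [1 − ((1+0.0128)/(1+r))^100] / (r − 0.0128) = A$1,626,575.65.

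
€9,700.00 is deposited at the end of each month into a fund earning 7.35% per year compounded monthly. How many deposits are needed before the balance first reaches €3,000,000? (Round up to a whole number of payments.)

175 payments

Periodic rate r = 0.0735/12 per month; n is counted in months.
Ordinary annuity FV: 3,000,000 = 9,700 × [((1+r)^n − 1)/r].
(1+r)^n = 1 + 3,000,000 × r / 9,700, so n = ln(1 + 3,000,000·r/9,700) / ln(1+r) = 174.04.
Round up to a whole number of payments: n = 175.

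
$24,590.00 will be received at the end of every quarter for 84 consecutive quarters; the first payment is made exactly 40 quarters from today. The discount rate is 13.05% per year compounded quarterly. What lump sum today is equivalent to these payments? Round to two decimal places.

$200,969.05

Ordinary annuity of 84 payments, first payment at period 40.
Periodic rate r = 0.1305/4 per quarter; n is counted in quarters.
The ordinary-annuity PV formula values the stream one period before the first payment (period 39); discount that back 39 periods:
PV₀ = 24,590 × [1 − (1+r)^−84] / r × (1+r)^−39 = $200,969.05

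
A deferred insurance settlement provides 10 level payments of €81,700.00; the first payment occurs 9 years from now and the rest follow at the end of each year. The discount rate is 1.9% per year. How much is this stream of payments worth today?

€634,607.24

Ordinary annuity of 10 payments, first payment at period 9.
Periodic rate r = 0.019 per year.
The ordinary-annuity PV formula values the stream one period before the first payment (period 8); discount that back 8 periods:
PV₀ = 81,700 × [1 − (1+r)^−10] / r × (1+r)^−8 = €634,607.24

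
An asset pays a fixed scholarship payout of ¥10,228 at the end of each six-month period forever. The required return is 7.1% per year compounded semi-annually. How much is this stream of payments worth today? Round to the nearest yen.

Periodic rate r = 0.071/2 per half-year.
Level perpetuity: PV = PMT / r = 10,228 / (0.071/2) = ¥288,113.

¥288,113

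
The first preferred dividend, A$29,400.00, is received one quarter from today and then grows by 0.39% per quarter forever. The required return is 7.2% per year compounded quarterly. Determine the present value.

A$2,085,106.38

Periodic rate r = 0.072/4 per quarter.
Growing perpetuity (Gordon): PV = PMT₁ / (r − g) = 29,400 / (r − 0.0039) = A$2,085,106.38.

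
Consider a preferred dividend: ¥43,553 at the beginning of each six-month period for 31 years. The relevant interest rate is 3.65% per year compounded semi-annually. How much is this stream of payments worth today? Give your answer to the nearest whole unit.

¥1,638,182

This is an annuity due: 62 payments of ¥43,553 at the beginning of each six-month period.
Periodic rate r = 0.0365/2 per half-year; n is counted in half-years.
PV = PMT × [(1 − (1+r)^−n)/r] × (1+r) = 43,553 × [1 − (1+r)^−62] / r × (1+r) = ¥1,638,182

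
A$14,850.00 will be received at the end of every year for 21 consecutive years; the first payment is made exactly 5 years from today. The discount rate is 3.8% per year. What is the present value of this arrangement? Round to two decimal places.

A$182,811.83

Ordinary annuity of 21 payments, first payment at period 5.
Periodic rate r = 0.038 per year.
The ordinary-annuity PV formula values the stream one period before the first payment (period 4); discount that back 4 periods:
PV₀ = 14,850 × [1 − (1+r)^−21] / r × (1+r)^−4 = A$182,811.83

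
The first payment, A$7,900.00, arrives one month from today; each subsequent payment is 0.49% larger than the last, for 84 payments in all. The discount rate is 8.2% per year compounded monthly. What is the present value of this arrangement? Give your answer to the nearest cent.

Periodic rate r = 0.082/12 per month; n is counted in months.
Growing ordinary annuity: PV = PMT₁ × [1 − ((1+g)/(1+r))^n] / (r − g) = 7,900 × [1 − ((1+0.0049)/(1+r))^84] / (r − 0.0049) = A$609,226.31.

A$609,226.31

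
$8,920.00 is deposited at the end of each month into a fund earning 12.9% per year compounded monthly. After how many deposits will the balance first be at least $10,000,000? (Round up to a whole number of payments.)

241 payments

Periodic rate r = 0.129/12 per month; n is counted in months.
Ordinary annuity FV: 10,000,000 = 8,920 × [((1+r)^n − 1)/r].
(1+r)^n = 1 + 10,000,000 × r / 8,920, so n = ln(1 + 10,000,000·r/8,920) / ln(1+r) = 240.25.
Round up to a whole number of payments: n = 241.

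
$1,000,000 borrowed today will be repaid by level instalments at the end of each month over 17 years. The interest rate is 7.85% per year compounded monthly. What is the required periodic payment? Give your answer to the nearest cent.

Level ordinary annuity; solve PV = PMT × [(1 − (1+r)^−n)/r] for PMT.
Periodic rate r = 0.0785/12 per month; n is counted in months.
With n = 204: PMT = 1,000,000 / ([(1 − (1+r)^−n)/r]) = $8,893.41

$8,893.41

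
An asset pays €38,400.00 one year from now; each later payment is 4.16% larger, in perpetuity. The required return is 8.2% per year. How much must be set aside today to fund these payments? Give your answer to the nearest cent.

Periodic rate r = 0.082 per year.
Growing perpetuity (Gordon): PV = PMT₁ / (r − g) = 38,400 / (r − 0.0416) = €950,495.05.

€950,495.05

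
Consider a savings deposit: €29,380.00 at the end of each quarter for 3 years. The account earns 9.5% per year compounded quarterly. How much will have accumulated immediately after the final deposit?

€402,461.46

This is an ordinary annuity: 12 deposits of €29,380.00 at the end of each quarter.
Periodic rate r = 0.095/4 per quarter; n is counted in quarters.
FV = PMT × [((1+r)^n − 1)/r] = 29,380 × [(1+r)^12 − 1] / r = €402,461.46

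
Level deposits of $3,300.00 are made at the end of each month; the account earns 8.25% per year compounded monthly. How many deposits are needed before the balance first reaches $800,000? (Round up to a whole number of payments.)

144 payments

Periodic rate r = 0.0825/12 per month; n is counted in months.
Ordinary annuity FV: 800,000 = 3,300 × [((1+r)^n − 1)/r].
(1+r)^n = 1 + 800,000 × r / 3,300, so n = ln(1 + 800,000·r/3,300) / ln(1+r) = 143.16.
Round up to a whole number of payments: n = 144.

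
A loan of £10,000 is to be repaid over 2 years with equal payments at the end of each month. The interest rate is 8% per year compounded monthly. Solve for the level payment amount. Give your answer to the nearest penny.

£452.27

Level ordinary annuity; solve PV = PMT × [(1 − (1+r)^−n)/r] for PMT.
Periodic rate r = 0.08/12 per month; n is counted in months.
With n = 24: PMT = 10,000 / ([(1 − (1+r)^−n)/r]) = £452.27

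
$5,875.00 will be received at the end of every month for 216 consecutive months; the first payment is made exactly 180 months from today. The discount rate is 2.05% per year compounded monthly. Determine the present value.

$781,265.35

Ordinary annuity of 216 payments, first payment at period 180.
Periodic rate r = 0.0205/12 per month; n is counted in months.
The ordinary-annuity PV formula values the stream one period before the first payment (period 179); discount that back 179 periods:
PV₀ = 5,875 × [1 − (1+r)^−216] / r × (1+r)^−179 = $781,265.35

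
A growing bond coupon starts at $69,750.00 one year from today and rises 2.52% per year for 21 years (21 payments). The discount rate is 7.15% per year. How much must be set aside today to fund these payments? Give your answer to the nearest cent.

$910,669.07

Periodic rate r = 0.0715 per year.
Growing ordinary annuity: PV = PMT₁ × [1 − ((1+g)/(1+r))^n] / (r − g) = 69,750 × [1 − ((1+0.0252)/(1+r))^21] / (r − 0.0252) = $910,669.07.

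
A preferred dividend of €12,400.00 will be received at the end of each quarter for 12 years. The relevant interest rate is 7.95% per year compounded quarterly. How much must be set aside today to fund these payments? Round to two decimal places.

This is an ordinary annuity: 48 payments of €12,400.00 at the end of each quarter.
Periodic rate r = 0.0795/4 per quarter; n is counted in quarters.
PV = PMT × [(1 − (1+r)^−n)/r] = 12,400 × [1 − (1+r)^−48] / r = €381,315.94

€381,315.94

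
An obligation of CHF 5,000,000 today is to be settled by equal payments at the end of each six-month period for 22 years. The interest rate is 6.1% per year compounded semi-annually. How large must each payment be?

Level ordinary annuity; solve PV = PMT × [(1 − (1+r)^−n)/r] for PMT.
Periodic rate r = 0.061/2 per half-year; n is counted in half-years.
With n = 44: PMT = 5,000,000 / ([(1 − (1+r)^−n)/r]) = CHF 207,940.52

CHF 207,940.52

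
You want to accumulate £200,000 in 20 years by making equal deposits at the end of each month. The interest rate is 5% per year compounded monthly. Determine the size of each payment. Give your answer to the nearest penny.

Level ordinary annuity; solve FV = PMT × [((1+r)^n − 1)/r] for PMT.
Periodic rate r = 0.05/12 per month; n is counted in months.
With n = 240: PMT = 200,000 / ([((1+r)^n − 1)/r]) = £486.58

£486.58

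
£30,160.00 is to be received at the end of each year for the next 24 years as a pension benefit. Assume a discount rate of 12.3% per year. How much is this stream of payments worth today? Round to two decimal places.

This is an ordinary annuity: 24 payments of £30,160.00 at the end of each year.
Periodic rate r = 0.123 per year.
PV = PMT × [(1 − (1+r)^−n)/r] = 30,160 × [1 − (1+r)^−24] / r = £230,053.27

£230,053.27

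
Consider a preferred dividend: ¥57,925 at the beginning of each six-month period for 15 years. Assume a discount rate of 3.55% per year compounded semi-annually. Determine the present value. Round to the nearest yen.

This is an annuity due: 30 payments of ¥57,925 at the beginning of each six-month period.
Periodic rate r = 0.0355/2 per half-year; n is counted in half-years.
PV = PMT × [(1 − (1+r)^−n)/r] × (1+r) = 57,925 × [1 − (1+r)^−30] / r × (1+r) = ¥1,362,120

¥1,362,120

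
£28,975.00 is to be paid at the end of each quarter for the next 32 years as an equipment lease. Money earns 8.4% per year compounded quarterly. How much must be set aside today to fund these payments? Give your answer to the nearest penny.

This is an ordinary annuity: 128 payments of £28,975.00 at the end of each quarter.
Periodic rate r = 0.084/4 per quarter; n is counted in quarters.
PV = PMT × [(1 − (1+r)^−n)/r] = 28,975 × [1 − (1+r)^−128] / r = £1,283,265.94

£1,283,265.94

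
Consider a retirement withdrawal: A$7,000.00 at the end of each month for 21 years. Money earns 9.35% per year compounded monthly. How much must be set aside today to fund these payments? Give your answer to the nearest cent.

A$771,327.95

This is an ordinary annuity: 252 payments of A$7,000.00 at the end of each month.
Periodic rate r = 0.0935/12 per month; n is counted in months.
PV = PMT × [(1 − (1+r)^−n)/r] = 7,000 × [1 − (1+r)^−252] / r = A$771,327.95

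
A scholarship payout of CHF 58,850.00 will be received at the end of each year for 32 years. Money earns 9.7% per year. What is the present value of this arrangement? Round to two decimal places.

CHF 575,342.00

This is an ordinary annuity: 32 payments of CHF 58,850.00 at the end of each year.
Periodic rate r = 0.097 per year.
PV = PMT × [(1 − (1+r)^−n)/r] = 58,850 × [1 − (1+r)^−32] / r = CHF 575,342.00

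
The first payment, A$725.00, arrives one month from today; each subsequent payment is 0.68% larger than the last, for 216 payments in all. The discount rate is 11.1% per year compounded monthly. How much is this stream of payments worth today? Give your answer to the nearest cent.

Periodic rate r = 0.111/12 per month; n is counted in months.
Growing ordinary annuity: PV = PMT₁ × [1 − ((1+g)/(1+r))^n] / (r − g) = 725 × [1 − ((1+0.0068)/(1+r))^216] / (r − 0.0068) = A$120,864.04.

A$120,864.04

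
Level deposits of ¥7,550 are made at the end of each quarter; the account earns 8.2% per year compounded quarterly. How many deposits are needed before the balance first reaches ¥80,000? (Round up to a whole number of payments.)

Periodic rate r = 0.082/4 per quarter; n is counted in quarters.
Ordinary annuity FV: 80,000 = 7,550 × [((1+r)^n − 1)/r].
(1+r)^n = 1 + 80,000 × r / 7,550, so n = ln(1 + 80,000·r/7,550) / ln(1+r) = 9.69.
Round up to a whole number of payments: n = 10.

10 payments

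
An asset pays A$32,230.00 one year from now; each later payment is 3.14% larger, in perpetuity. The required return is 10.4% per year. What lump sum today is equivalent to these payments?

A$443,939.39

Periodic rate r = 0.104 per year.
Growing perpetuity (Gordon): PV = PMT₁ / (r − g) = 32,230 / (r − 0.0314) = A$443,939.39.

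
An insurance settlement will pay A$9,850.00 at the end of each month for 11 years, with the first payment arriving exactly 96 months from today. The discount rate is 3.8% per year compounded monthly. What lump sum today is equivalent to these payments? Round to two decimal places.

A$785,964.01

Ordinary annuity of 132 payments, first payment at period 96.
Periodic rate r = 0.038/12 per month; n is counted in months.
The ordinary-annuity PV formula values the stream one period before the first payment (period 95); discount that back 95 periods:
PV₀ = 9,850 × [1 − (1+r)^−132] / r × (1+r)^−95 = A$785,964.01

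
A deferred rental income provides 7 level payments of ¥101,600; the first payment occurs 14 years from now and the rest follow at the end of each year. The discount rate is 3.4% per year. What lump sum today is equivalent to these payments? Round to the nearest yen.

Ordinary annuity of 7 payments, first payment at period 14.
Periodic rate r = 0.034 per year.
The ordinary-annuity PV formula values the stream one period before the first payment (period 13); discount that back 13 periods:
PV₀ = 101,600 × [1 − (1+r)^−7] / r × (1+r)^−13 = ¥403,751

¥403,751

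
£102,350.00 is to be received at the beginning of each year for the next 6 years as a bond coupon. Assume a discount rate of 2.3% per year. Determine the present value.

£580,600.57

This is an annuity due: 6 payments of £102,350.00 at the beginning of each year.
Periodic rate r = 0.023 per year.
PV = PMT × [(1 − (1+r)^−n)/r] × (1+r) = 102,350 × [1 − (1+r)^−6] / r × (1+r) = £580,600.57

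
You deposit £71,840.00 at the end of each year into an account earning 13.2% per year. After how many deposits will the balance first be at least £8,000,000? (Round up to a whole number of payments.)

23 payments

Periodic rate r = 0.132 per year.
Ordinary annuity FV: 8,000,000 = 71,840 × [((1+r)^n − 1)/r].
(1+r)^n = 1 + 8,000,000 × r / 71,840, so n = ln(1 + 8,000,000·r/71,840) / ln(1+r) = 22.21.
Round up to a whole number of payments: n = 23.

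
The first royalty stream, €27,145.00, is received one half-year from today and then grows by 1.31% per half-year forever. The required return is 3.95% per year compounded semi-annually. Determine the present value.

Periodic rate r = 0.0395/2 per half-year.
Growing perpetuity (Gordon): PV = PMT₁ / (r − g) = 27,145 / (r − 0.0131) = €4,081,954.89.

€4,081,954.89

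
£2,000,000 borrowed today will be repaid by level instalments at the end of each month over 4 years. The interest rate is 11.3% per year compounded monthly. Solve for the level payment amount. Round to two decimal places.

Level ordinary annuity; solve PV = PMT × [(1 − (1+r)^−n)/r] for PMT.
Periodic rate r = 0.113/12 per month; n is counted in months.
With n = 48: PMT = 2,000,000 / ([(1 − (1+r)^−n)/r]) = £51,982.91

£51,982.91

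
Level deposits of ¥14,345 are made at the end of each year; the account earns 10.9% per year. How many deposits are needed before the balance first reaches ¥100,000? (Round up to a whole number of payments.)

6 payments

Periodic rate r = 0.109 per year.
Ordinary annuity FV: 100,000 = 14,345 × [((1+r)^n − 1)/r].
(1+r)^n = 1 + 100,000 × r / 14,345, so n = ln(1 + 100,000·r/14,345) / ln(1+r) = 5.46.
Round up to a whole number of payments: n = 6.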